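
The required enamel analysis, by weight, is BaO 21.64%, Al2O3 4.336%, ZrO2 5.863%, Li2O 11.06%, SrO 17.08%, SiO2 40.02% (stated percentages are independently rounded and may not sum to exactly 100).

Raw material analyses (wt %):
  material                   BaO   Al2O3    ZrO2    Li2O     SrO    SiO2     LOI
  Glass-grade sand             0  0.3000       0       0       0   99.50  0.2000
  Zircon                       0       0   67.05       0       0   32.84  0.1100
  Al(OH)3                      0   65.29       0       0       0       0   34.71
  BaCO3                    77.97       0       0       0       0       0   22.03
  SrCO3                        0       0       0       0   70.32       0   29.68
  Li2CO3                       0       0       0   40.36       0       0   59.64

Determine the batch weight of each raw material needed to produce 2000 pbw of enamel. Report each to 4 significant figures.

Batch per 2000 pbw enamel:
  Glass-grade sand: 746.7 pbw
  Zircon: 174.9 pbw
  Al(OH)3: 129.4 pbw
  BaCO3: 555.1 pbw
  SrCO3: 485.8 pbw
  Li2CO3: 548.1 pbw
Total batch = 2640 pbw; LOI loss = 640.0 pbw; yield = 75.76%

The whole derivation maintains full float precision through every step. Values along the way are displayed, with 4-significant-digit rounding, in the printout; a single rounding completes every reported number — the derived quantities are recomputed at full precision (six oxide percentages, totals, ignition loss, glass mass, yield) from the weighed amounts per 2000 pbw of glass, as set out in either problem or answer.
Per-oxide target masses for 2000 pbw enamel:
  BaO: 21.64% × 2000 = 432.8 pbw
  Al2O3: 4.336% × 2000 = 86.72 pbw
  ZrO2: 5.863% × 2000 = 117.3 pbw
  Li2O: 11.06% × 2000 = 221.2 pbw
  SrO: 17.08% × 2000 = 341.6 pbw
  SiO2: 40.02% × 2000 = 800.4 pbw
Sums-versus-targets review applying the batch weights above, under the basis named above (every target is met by its sum within answer rounding):
  BaO: 555.1·0.7797 = 432.8 pbw (target 432.8 pbw)
  Al2O3: 746.7·0.003000 + 129.4·0.6529 = 86.73 pbw (target 86.72 pbw)
  ZrO2: 174.9·0.6705 = 117.3 pbw (target 117.3 pbw)
  Li2O: 548.1·0.4036 = 221.2 pbw (target 221.2 pbw)
  SrO: 485.8·0.7032 = 341.6 pbw (target 341.6 pbw)
  SiO2: 746.7·0.9950 + 174.9·0.3284 = 800.4 pbw (target 800.4 pbw)
Consistency of the glass mass: net batch after ignition = 2000 pbw (oxide target masses add up to 2000 pbw; stated basis 2000 pbw — rounding explains the deltas).
Adding the batch up: Σ batch = 2640 pbw; LOI removed, Σ of batch·LOI: 640.0 pbw; yield = glass ÷ total batch = 75.76%.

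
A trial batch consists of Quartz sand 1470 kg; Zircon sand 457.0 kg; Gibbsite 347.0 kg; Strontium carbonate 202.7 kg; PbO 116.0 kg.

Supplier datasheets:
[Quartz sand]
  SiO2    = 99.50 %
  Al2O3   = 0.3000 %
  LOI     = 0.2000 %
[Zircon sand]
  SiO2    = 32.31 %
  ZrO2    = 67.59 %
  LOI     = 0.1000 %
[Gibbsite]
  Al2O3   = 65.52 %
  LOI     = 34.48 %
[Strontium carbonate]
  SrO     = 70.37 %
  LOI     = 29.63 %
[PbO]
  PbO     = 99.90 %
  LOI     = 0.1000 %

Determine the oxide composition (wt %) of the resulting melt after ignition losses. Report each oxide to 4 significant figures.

Glass mass = 2409 kg (batch 2593 − LOI 183.2).
Composition: SiO2 66.83%, PbO 4.809%, Al2O3 9.619%, SrO 5.920%, ZrO2 12.82%

The whole derivation keeps exact precision through every step — intermediates are displayed with 4-significant-digit rounding at each printed step — every reported figure takes exactly one rounding; derived quantities are re-derived in exact precision (net glass mass, the yield, totals, five oxide percentages, LOI) starting from the weights at 2409 kg of glass, as quoted within the question or the answer.
Oxide-by-oxide delivered mass:
  SiO2: 1470·0.9950 + 457.0·0.3231 = 1610 kg
  PbO: 116.0·0.9990 = 115.9 kg
  Al2O3: 1470·0.003000 + 347.0·0.6552 = 231.8 kg
  SrO: 202.7·0.7037 = 142.6 kg
  ZrO2: 457.0·0.6759 = 308.9 kg
LOI: 1470·0.002000 + 457.0·0.001000 + 347.0·0.3448 + 202.7·0.2963 + 116.0·0.001000 = 183.2 kg
Glass mass = batch − LOI = 2593 − 183.2 = 2409 kg (the oxide masses sum to this)
each wt % is 100 × oxide ÷ glass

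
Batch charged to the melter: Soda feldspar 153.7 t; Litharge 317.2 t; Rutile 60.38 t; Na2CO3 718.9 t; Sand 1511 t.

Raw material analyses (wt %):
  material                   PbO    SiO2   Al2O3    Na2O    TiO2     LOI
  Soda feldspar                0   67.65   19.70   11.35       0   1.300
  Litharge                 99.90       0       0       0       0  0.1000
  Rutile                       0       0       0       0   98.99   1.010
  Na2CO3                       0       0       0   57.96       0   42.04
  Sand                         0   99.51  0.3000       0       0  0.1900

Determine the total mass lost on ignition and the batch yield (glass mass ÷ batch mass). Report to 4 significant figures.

The intermediate values are displayed rounded to 4 significant digits at each printed step. The whole derivation holds full precision from start to finish — exactly one rounding goes into each reported figure; derived quantities are recomputed using the weight values for 2453 t of glass at full float precision (ignition loss, net glass mass, yield, the five compositions, the totals), as set out in the problem or answer text.
Material-by-material LOI:
  Soda feldspar: 153.7 × 0.01300 = 1.998 t
  Litharge: 317.2 × 0.001000 = 0.3172 t
  Rutile: 60.38 × 0.01010 = 0.6098 t
  Na2CO3: 718.9 × 0.4204 = 302.2 t
  Sand: 1511 × 0.001900 = 2.871 t
Total LOI = 308.0 t
Glass = batch − LOI = 2761 − 308.0 = 2453 t

LOI loss = 308.0 t; glass = 2453 t; yield = 88.84%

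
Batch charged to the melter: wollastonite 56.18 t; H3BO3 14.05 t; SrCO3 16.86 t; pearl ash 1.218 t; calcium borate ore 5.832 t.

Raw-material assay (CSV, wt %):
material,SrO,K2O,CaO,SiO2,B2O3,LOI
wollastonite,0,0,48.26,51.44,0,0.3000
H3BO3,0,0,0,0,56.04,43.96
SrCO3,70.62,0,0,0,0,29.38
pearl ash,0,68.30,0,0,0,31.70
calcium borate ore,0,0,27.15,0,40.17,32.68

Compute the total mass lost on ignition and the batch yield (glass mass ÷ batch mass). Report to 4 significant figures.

LOI loss = 13.59 t; glass = 80.55 t; yield = 85.56%

Every computation keeps full precision at each step. Rounding to 4 significant figures applies to every mid-chain value as shown; every reported number is rounded only once; derived quantities are carried using the weight values for 80.55 t of glass at exact precision (five oxide percentages, totals, LOI, net glass mass, the yield), as they appear in the problem or the answer.
Each material's LOI contribution:
  wollastonite: 56.18 × 0.003000 = 0.1685 t
  H3BO3: 14.05 × 0.4396 = 6.176 t
  SrCO3: 16.86 × 0.2938 = 4.953 t
  pearl ash: 1.218 × 0.3170 = 0.3861 t
  calcium borate ore: 5.832 × 0.3268 = 1.906 t
Total LOI = 13.59 t
Glass = batch − LOI = 94.14 − 13.59 = 80.55 t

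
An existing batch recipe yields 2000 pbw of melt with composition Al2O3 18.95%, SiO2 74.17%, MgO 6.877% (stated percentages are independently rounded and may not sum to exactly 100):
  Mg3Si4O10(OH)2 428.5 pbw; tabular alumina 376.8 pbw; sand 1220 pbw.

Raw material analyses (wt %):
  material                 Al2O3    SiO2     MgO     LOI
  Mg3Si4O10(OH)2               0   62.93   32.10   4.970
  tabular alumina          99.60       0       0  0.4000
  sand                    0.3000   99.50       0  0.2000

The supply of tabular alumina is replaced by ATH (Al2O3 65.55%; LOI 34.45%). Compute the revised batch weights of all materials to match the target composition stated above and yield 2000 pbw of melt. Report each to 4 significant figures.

Revised batch per 2000 pbw melt:
  Mg3Si4O10(OH)2: 428.5 pbw
  ATH: 572.6 pbw
  sand: 1220 pbw
Total batch = 2221 pbw; LOI loss = 221.0 pbw

The whole derivation maintains full float precision throughout — working values are shown (rounded to 4 significant figures) at each printed step — each reported figure receives exactly one rounding — derived quantities (totals, three oxide percentages, yield, ignition loss, glass mass) are carried using the weight values for 2000 pbw of glass in full float precision as set out in the problem or the answer.
Oxide mass targets, per 2000 pbw melt:
  Al2O3: 18.95% × 2000 = 379.0 pbw
  SiO2: 74.17% × 2000 = 1483 pbw
  MgO: 6.877% × 2000 = 137.5 pbw
Sums-versus-targets review working from each reported weight, versus the basis set out (oxide sums agree with the targets modulo rounding of the values):
  Al2O3: 572.6·0.6555 + 1220·0.003000 = 379.0 pbw (target 379.0 pbw)
  SiO2: 428.5·0.6293 + 1220·0.9950 = 1484 pbw (target 1483 pbw)
  MgO: 428.5·0.3210 = 137.5 pbw (target 137.5 pbw)
Consistency of the glass mass: the batch minus its LOI: 2000 pbw (oxide target masses add up to 2000 pbw; with the basis standing at 2000 pbw — rounding explains the deltas).
Whole-batch sum: Σ batch = 2221 pbw; Σ batch·LOI gives LOI loss = 221.0 pbw; glass ÷ batch gives a yield of 90.05%.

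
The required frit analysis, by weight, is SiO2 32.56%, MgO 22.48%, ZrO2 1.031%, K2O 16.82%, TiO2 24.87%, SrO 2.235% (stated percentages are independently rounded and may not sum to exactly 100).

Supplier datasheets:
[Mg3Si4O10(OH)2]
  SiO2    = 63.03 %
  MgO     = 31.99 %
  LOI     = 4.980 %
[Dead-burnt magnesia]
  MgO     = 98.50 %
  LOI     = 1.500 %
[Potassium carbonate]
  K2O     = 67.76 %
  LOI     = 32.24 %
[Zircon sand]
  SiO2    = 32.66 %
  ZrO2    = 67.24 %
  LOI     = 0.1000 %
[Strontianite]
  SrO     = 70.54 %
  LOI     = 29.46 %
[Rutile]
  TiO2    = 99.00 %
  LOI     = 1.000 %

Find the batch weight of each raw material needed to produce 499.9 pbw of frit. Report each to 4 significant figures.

Rounding to 4 significant figures applies to each intermediate as displayed. The whole derivation keeps full precision through the solve; a single rounding yields each reported number — all derived quantities, which include glass mass, ignition loss, the six compositions, the yield, the totals, are rebuilt at full precision, as written in the question or the answer, from the batch weights on 499.9 pbw of glass.
The oxide mass targets at 499.9 pbw frit:
  SiO2: 32.56% × 499.9 = 162.8 pbw
  MgO: 22.48% × 499.9 = 112.4 pbw
  ZrO2: 1.031% × 499.9 = 5.154 pbw
  K2O: 16.82% × 499.9 = 84.08 pbw
  TiO2: 24.87% × 499.9 = 124.3 pbw
  SrO: 2.235% × 499.9 = 11.17 pbw
Mass-balance tally per oxide working from each reported weight, per the basis as stated (sums match the target masses once rounding is allowed for):
  SiO2: 254.3·0.6303 + 7.665·0.3266 = 162.8 pbw (target 162.8 pbw)
  MgO: 254.3·0.3199 + 31.51·0.9850 = 112.4 pbw (target 112.4 pbw)
  ZrO2: 7.665·0.6724 = 5.154 pbw (target 5.154 pbw)
  K2O: 124.1·0.6776 = 84.09 pbw (target 84.08 pbw)
  TiO2: 125.6·0.9900 = 124.3 pbw (target 124.3 pbw)
  SrO: 15.84·0.7054 = 11.17 pbw (target 11.17 pbw)
Glass-mass bookkeeping: total charge less LOI = 499.9 pbw (the Σ of target masses is 499.9 pbw; stated basis 499.9 pbw — gaps are rounding artifacts).
Whole-batch sum: Σ batch = 559.0 pbw; LOI removed, Σ of batch·LOI: 59.08 pbw; yield, glass over the total, = 89.43%.

Batch per 499.9 pbw frit:
  Mg3Si4O10(OH)2: 254.3 pbw
  Dead-burnt magnesia: 31.51 pbw
  Potassium carbonate: 124.1 pbw
  Zircon sand: 7.665 pbw
  Strontianite: 15.84 pbw
  Rutile: 125.6 pbw
Total batch = 559.0 pbw; LOI loss = 59.08 pbw; yield = 89.43%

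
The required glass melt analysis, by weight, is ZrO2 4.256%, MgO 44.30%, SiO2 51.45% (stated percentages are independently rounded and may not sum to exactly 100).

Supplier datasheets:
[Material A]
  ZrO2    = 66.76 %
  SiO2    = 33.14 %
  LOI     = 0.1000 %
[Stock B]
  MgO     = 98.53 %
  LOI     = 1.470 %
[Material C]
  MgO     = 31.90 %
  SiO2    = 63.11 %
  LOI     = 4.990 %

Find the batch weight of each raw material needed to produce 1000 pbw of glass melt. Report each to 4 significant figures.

Batch per 1000 pbw glass melt:
  Material A: 63.75 pbw
  Stock B: 196.5 pbw
  Material C: 781.8 pbw
Total batch = 1042 pbw; LOI loss = 41.96 pbw; yield = 95.97%

Values along the way are shown (rounded to four significant digits) in the printout; all arithmetic runs at full precision in every operation — every reported figure includes exactly one rounding. Derived quantities, including glass mass, the yield, the three compositions, LOI, the totals, are recomputed using the weight values on 1000 pbw of glass in full precision, as given in the problem or the answer.
Target masses of each oxide per 1000 pbw glass melt:
  ZrO2: 4.256% × 1000 = 42.56 pbw
  MgO: 44.30% × 1000 = 443.0 pbw
  SiO2: 51.45% × 1000 = 514.5 pbw
Verifying the oxide balance with the batch weights as given, under the basis named above (oxide sums agree with the targets modulo rounding of the values):
  ZrO2: 63.75·0.6676 = 42.56 pbw (target 42.56 pbw)
  MgO: 196.5·0.9853 + 781.8·0.3190 = 443.0 pbw (target 443.0 pbw)
  SiO2: 63.75·0.3314 + 781.8·0.6311 = 514.5 pbw (target 514.5 pbw)
Glass-mass bookkeeping: total batch − LOI = 1000 pbw (summing oxide targets gives 1000 pbw; with the basis standing at 1000 pbw — differing by rounding only).
Adding the batch up: Σ batch = 1042 pbw; ignition loss, Σ(batch × LOI) = 41.96 pbw; as yield: glass ÷ batch → 95.97%.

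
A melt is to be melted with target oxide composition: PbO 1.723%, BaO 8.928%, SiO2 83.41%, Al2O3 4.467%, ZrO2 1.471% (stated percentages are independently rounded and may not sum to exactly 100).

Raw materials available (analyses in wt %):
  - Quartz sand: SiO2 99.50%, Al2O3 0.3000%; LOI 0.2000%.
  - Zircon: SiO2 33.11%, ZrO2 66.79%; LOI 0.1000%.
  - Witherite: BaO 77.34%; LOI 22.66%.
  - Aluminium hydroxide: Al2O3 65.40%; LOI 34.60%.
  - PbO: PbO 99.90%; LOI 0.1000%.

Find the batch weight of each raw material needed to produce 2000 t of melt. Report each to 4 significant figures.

Full precision is maintained at each step; rounding to 4 significant figures applies to every intermediate as displayed; every reported result is rounded exactly once; the derived quantities are carried starting from the weights at 2000 t of glass at exact precision (the totals, glass mass, the five compositions, the yield, ignition loss) as given in the problem or the answer.
Target masses of each oxide per 2000 t melt:
  PbO: 1.723% × 2000 = 34.46 t
  BaO: 8.928% × 2000 = 178.6 t
  SiO2: 83.41% × 2000 = 1668 t
  Al2O3: 4.467% × 2000 = 89.34 t
  ZrO2: 1.471% × 2000 = 29.42 t
Mass-balance tally per oxide working from each reported weight, versus the basis set out (oxide sums agree with the targets up to rounding of the answer):
  PbO: 34.49·0.9990 = 34.46 t (target 34.46 t)
  BaO: 230.9·0.7734 = 178.6 t (target 178.6 t)
  SiO2: 1662·0.9950 + 44.05·0.3311 = 1668 t (target 1668 t)
  Al2O3: 1662·0.003000 + 129.0·0.6540 = 89.35 t (target 89.34 t)
  ZrO2: 44.05·0.6679 = 29.42 t (target 29.42 t)
Mass balance on the glass: whole batch net of LOI = 2000 t (the Σ of target masses is 2000 t; against the stated basis, 2000 t — a pure rounding effect).
Summing the batch: Σ batch = 2100 t; LOI removed, Σ of batch·LOI: 100.4 t; glass ÷ batch gives a yield of 95.22%.

Batch per 2000 t melt:
  Quartz sand: 1662 t
  Zircon: 44.05 t
  Witherite: 230.9 t
  Aluminium hydroxide: 129.0 t
  PbO: 34.49 t
Total batch = 2100 t; LOI loss = 100.4 t; yield = 95.22%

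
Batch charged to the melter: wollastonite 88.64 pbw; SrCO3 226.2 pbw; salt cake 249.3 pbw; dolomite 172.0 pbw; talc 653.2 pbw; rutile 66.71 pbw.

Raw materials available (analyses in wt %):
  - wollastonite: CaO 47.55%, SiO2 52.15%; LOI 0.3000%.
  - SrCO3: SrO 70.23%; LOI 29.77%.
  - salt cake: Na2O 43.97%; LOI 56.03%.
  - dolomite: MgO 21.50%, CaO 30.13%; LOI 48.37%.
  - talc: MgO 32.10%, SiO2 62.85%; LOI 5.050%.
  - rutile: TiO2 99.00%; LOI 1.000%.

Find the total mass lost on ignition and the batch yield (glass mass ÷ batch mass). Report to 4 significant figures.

All arithmetic holds full float precision at all times; mid-chain values are shown with 4-significant-figure rounding alongside each step — each reported result carries a single rounding — derived quantities, which include net glass mass, ignition loss, the six compositions, yield, the totals, are re-derived in exact precision, exactly as printed in either problem or answer, from the weighed amounts at 1132 pbw of glass.
LOI of each material in turn:
  wollastonite: 88.64 × 0.003000 = 0.2659 pbw
  SrCO3: 226.2 × 0.2977 = 67.34 pbw
  salt cake: 249.3 × 0.5603 = 139.7 pbw
  dolomite: 172.0 × 0.4837 = 83.20 pbw
  talc: 653.2 × 0.05050 = 32.99 pbw
  rutile: 66.71 × 0.01000 = 0.6671 pbw
Total LOI = 324.1 pbw
Glass = batch − LOI = 1456 − 324.1 = 1132 pbw

LOI loss = 324.1 pbw; glass = 1132 pbw; yield = 77.74%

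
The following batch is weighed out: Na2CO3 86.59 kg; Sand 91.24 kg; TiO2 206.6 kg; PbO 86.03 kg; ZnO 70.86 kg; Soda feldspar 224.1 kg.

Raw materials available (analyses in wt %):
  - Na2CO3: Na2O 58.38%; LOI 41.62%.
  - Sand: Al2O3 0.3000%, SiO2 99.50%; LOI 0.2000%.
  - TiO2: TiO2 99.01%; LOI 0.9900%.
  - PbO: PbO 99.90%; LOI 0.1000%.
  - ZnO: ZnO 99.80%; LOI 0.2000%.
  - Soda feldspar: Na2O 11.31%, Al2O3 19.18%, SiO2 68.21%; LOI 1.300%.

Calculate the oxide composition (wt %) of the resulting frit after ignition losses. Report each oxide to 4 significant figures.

Mid-chain values are shown with 4-significant-digit rounding at each printed step — the whole derivation carries exact precision from first step to last; each reported result receives exactly one rounding — the derived quantities, including LOI, yield, the totals, six oxide percentages, net glass mass, are recomputed from the batch weights at 724.0 kg of glass at exact precision as they appear in the question or the answer.
Oxide masses out of the charge:
  Na2O: 86.59·0.5838 + 224.1·0.1131 = 75.90 kg
  Al2O3: 91.24·0.003000 + 224.1·0.1918 = 43.26 kg
  TiO2: 206.6·0.9901 = 204.6 kg
  PbO: 86.03·0.9990 = 85.94 kg
  ZnO: 70.86·0.9980 = 70.72 kg
  SiO2: 91.24·0.9950 + 224.1·0.6821 = 243.6 kg
LOI: 86.59·0.4162 + 91.24·0.002000 + 206.6·0.009900 + 86.03·0.001000 + 70.86·0.002000 + 224.1·0.01300 = 41.41 kg
Glass mass = batch − LOI = 765.4 − 41.41 = 724.0 kg (= Σ oxide masses)
percent by weight: oxide/glass ×100

Glass mass = 724.0 kg (batch 765.4 − LOI 41.41).
Composition: Na2O 10.48%, Al2O3 5.974%, TiO2 28.25%, PbO 11.87%, ZnO 9.768%, SiO2 33.65%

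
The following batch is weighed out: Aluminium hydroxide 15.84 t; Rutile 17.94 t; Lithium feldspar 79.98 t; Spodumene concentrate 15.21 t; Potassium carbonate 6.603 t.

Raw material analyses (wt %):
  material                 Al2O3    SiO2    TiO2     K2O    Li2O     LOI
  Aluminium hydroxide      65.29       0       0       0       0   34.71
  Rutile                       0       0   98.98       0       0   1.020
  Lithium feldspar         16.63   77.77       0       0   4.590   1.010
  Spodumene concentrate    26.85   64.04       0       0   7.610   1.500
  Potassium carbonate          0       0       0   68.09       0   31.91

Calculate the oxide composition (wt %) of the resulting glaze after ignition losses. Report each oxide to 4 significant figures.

Glass mass = 126.7 t (batch 135.6 − LOI 8.824).
Composition: Al2O3 21.88%, SiO2 56.76%, TiO2 14.01%, K2O 3.547%, Li2O 3.810%

The working math keeps full float precision at each step; the intermediate values are displayed with 4-significant-digit rounding between the steps — every reported figure takes a single rounding; all derived quantities are recomputed from the batch weights at 126.7 t of glass at full float precision (five oxide percentages, glass mass, the yield, totals, ignition loss) as written in question or answer.
Delivered oxide masses:
  Al2O3: 15.84·0.6529 + 79.98·0.1663 + 15.21·0.2685 = 27.73 t
  SiO2: 79.98·0.7777 + 15.21·0.6404 = 71.94 t
  TiO2: 17.94·0.9898 = 17.76 t
  K2O: 6.603·0.6809 = 4.496 t
  Li2O: 79.98·0.04590 + 15.21·0.07610 = 4.829 t
LOI: 15.84·0.3471 + 17.94·0.01020 + 79.98·0.01010 + 15.21·0.01500 + 6.603·0.3191 = 8.824 t
Glass = total batch minus LOI = 135.6 − 8.824 = 126.7 t (the oxide masses sum to this)
percent share: oxide ÷ glass, ×100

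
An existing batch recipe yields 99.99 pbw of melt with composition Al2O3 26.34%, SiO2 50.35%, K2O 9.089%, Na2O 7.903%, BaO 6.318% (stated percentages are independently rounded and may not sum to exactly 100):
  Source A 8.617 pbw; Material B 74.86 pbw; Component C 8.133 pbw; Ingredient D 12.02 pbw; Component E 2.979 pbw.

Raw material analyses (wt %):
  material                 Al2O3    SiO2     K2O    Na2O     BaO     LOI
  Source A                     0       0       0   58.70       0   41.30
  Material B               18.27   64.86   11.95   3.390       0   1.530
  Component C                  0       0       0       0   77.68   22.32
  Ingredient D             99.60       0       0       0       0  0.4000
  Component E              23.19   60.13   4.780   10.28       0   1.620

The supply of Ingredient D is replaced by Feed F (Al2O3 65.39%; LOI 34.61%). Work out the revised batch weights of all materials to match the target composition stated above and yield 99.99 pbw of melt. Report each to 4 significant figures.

Revised batch per 99.99 pbw melt:
  Source A: 8.617 pbw
  Material B: 74.86 pbw
  Component C: 8.133 pbw
  Feed F: 18.31 pbw
  Component E: 2.979 pbw
Total batch = 112.9 pbw; LOI loss = 12.90 pbw

The working math maintains full precision end to end; values along the way are printed rounded to four significant figures when written out — each reported value is rounded just once. The derived quantities, including the totals, LOI, the yield, five oxide percentages, net glass mass, are re-derived starting from the weights on 99.99 pbw of glass in exact precision, as given in problem or answer.
Per-oxide target masses for 99.99 pbw melt:
  Al2O3: 26.34% × 99.99 = 26.34 pbw
  SiO2: 50.35% × 99.99 = 50.34 pbw
  K2O: 9.089% × 99.99 = 9.088 pbw
  Na2O: 7.903% × 99.99 = 7.902 pbw
  BaO: 6.318% × 99.99 = 6.317 pbw
Checking each oxide sum on the weights just shown, per the basis as stated (each sum matches its target mass modulo rounding of the values):
  Al2O3: 74.86·0.1827 + 18.31·0.6539 + 2.979·0.2319 = 26.34 pbw (target 26.34 pbw)
  SiO2: 74.86·0.6486 + 2.979·0.6013 = 50.35 pbw (target 50.34 pbw)
  K2O: 74.86·0.1195 + 2.979·0.04780 = 9.088 pbw (target 9.088 pbw)
  Na2O: 8.617·0.5870 + 74.86·0.03390 + 2.979·0.1028 = 7.902 pbw (target 7.902 pbw)
  BaO: 8.133·0.7768 = 6.318 pbw (target 6.317 pbw)
Glass mass check: total charge less LOI = 99.99 pbw (targets for the oxides total 99.99 pbw; against the stated basis, 99.99 pbw — any gap is answer rounding).
Summing the batch: Σ batch = 112.9 pbw; LOI removed, Σ of batch·LOI: 12.90 pbw; glass ÷ batch gives a yield of 88.57%.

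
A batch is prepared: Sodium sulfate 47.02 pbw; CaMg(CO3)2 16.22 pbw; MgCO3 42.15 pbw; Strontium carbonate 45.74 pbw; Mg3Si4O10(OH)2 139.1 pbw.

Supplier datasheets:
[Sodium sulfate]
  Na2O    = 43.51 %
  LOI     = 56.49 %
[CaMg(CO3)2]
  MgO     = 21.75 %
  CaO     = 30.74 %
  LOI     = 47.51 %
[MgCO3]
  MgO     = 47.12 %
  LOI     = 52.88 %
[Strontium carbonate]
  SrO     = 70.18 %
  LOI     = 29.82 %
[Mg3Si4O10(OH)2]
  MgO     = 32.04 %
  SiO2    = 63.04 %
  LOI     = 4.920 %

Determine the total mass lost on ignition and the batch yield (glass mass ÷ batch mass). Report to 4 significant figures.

Mid-chain values are displayed (rounded to 4 significant digits) at each printed step. All internal work runs at exact precision in all steps; a single rounding completes every reported number. All derived quantities, which include the yield, five oxide percentages, net glass mass, LOI, totals, are re-derived at exact precision, as written in either problem or answer, from the batch weights per 213.2 pbw of glass.
Loss on ignition, line by line:
  Sodium sulfate: 47.02 × 0.5649 = 26.56 pbw
  CaMg(CO3)2: 16.22 × 0.4751 = 7.706 pbw
  MgCO3: 42.15 × 0.5288 = 22.29 pbw
  Strontium carbonate: 45.74 × 0.2982 = 13.64 pbw
  Mg3Si4O10(OH)2: 139.1 × 0.04920 = 6.844 pbw
Total LOI = 77.04 pbw
Glass = batch − LOI = 290.2 − 77.04 = 213.2 pbw

LOI loss = 77.04 pbw; glass = 213.2 pbw; yield = 73.46%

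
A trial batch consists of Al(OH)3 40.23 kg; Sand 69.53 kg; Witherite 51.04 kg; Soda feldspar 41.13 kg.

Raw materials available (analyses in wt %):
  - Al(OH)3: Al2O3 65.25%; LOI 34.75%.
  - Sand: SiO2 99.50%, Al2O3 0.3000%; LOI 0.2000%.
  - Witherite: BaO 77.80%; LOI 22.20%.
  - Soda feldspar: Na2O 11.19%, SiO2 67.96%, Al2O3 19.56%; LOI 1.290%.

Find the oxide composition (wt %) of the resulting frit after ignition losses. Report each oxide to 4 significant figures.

The working math holds exact precision end to end — mid-chain values are displayed rounded off to 4 significant digits alongside each step — every reported number undergoes a single rounding; derived quantities are rebuilt in full precision (the yield, LOI, net glass mass, the totals, the four compositions) from the batch weights for 175.9 kg of glass, as given in either problem or answer.
Per-oxide mass from batch:
  Na2O: 41.13·0.1119 = 4.602 kg
  BaO: 51.04·0.7780 = 39.71 kg
  SiO2: 69.53·0.9950 + 41.13·0.6796 = 97.13 kg
  Al2O3: 40.23·0.6525 + 69.53·0.003000 + 41.13·0.1956 = 34.50 kg
LOI: 40.23·0.3475 + 69.53·0.002000 + 51.04·0.2220 + 41.13·0.01290 = 25.98 kg
Glass mass = batch − LOI = 201.9 − 25.98 = 175.9 kg (= the summed oxide contributions)
percent by weight: oxide/glass ×100

Glass mass = 175.9 kg (batch 201.9 − LOI 25.98).
Composition: Na2O 2.616%, BaO 22.57%, SiO2 55.21%, Al2O3 19.61%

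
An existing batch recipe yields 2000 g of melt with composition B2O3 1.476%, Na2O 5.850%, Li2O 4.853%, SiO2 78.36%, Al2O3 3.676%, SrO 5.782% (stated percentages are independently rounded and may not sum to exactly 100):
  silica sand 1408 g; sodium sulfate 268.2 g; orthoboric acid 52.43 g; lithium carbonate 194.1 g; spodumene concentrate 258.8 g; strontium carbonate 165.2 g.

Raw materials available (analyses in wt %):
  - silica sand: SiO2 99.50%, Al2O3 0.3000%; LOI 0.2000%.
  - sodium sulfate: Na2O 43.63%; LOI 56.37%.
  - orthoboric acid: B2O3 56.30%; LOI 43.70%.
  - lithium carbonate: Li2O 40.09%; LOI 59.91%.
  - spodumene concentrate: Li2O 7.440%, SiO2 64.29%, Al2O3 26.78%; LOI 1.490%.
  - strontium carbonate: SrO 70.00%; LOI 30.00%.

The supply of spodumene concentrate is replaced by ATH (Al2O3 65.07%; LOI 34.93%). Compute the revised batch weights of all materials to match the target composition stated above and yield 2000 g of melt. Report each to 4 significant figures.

Revised batch per 2000 g melt:
  silica sand: 1575 g
  sodium sulfate: 268.2 g
  orthoboric acid: 52.43 g
  lithium carbonate: 242.1 g
  ATH: 105.7 g
  strontium carbonate: 165.2 g
Total batch = 2409 g; LOI loss = 408.8 g

The working math holds exact precision in every operation; mid-chain values are shown, rounded to 4 significant figures, in the printout — every reported result is rounded exactly once; the derived quantities are recomputed from the batch weights on 2000 g of glass at exact precision (the yield, six oxide percentages, ignition loss, glass mass, totals), precisely as stated by the problem or answer text.
Per-oxide target masses for 2000 g melt:
  B2O3: 1.476% × 2000 = 29.52 g
  Na2O: 5.850% × 2000 = 117.0 g
  Li2O: 4.853% × 2000 = 97.06 g
  SiO2: 78.36% × 2000 = 1567 g
  Al2O3: 3.676% × 2000 = 73.52 g
  SrO: 5.782% × 2000 = 115.6 g
A balance pass over the oxides, working from each reported weight, for the quoted basis mass (delivered sums recover each target once rounding is allowed for):
  B2O3: 52.43·0.5630 = 29.52 g (target 29.52 g)
  Na2O: 268.2·0.4363 = 117.0 g (target 117.0 g)
  Li2O: 242.1·0.4009 = 97.06 g (target 97.06 g)
  SiO2: 1575·0.9950 = 1567 g (target 1567 g)
  Al2O3: 1575·0.003000 + 105.7·0.6507 = 73.50 g (target 73.52 g)
  SrO: 165.2·0.7000 = 115.6 g (target 115.6 g)
Consistency of the glass mass: batch Σ − ignition loss = 2000 g (oxide target masses add up to 2000 g; versus the stated basis of 2000 g — gaps are rounding artifacts).
Batch total: Σ batch = 2409 g; the LOI term Σ batch·LOI equals 408.8 g; yield, glass over the total, = 83.03%.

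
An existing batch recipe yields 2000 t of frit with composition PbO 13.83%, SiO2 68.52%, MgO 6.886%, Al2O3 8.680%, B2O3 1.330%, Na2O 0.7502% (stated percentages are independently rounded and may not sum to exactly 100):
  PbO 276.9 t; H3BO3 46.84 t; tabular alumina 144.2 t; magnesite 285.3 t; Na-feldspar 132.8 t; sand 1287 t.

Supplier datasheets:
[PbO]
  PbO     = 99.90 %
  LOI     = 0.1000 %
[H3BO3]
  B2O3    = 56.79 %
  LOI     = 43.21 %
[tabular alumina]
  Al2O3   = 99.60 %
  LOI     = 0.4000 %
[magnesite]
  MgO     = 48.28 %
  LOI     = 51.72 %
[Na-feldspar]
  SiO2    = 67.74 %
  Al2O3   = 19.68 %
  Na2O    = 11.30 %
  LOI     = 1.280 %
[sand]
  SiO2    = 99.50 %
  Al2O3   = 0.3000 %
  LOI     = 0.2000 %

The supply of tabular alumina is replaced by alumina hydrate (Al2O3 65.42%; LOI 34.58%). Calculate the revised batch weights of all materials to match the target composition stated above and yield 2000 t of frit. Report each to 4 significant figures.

Revised batch per 2000 t frit:
  PbO: 276.9 t
  H3BO3: 46.84 t
  alumina hydrate: 219.5 t
  magnesite: 285.3 t
  Na-feldspar: 132.8 t
  sand: 1287 t
Total batch = 2248 t; LOI loss = 248.3 t

In-progress results are shown, rounded to 4 significant figures, alongside each step; the whole derivation holds exact precision from first step to last. Every reported number is rounded a single time — the derived quantities, including net glass mass, the six compositions, ignition loss, yield, totals, are carried from the batch weights at 2000 t of glass at full precision as given in the problem or answer text.
Target masses of each oxide per 2000 t frit:
  PbO: 13.83% × 2000 = 276.6 t
  SiO2: 68.52% × 2000 = 1370 t
  MgO: 6.886% × 2000 = 137.7 t
  Al2O3: 8.680% × 2000 = 173.6 t
  B2O3: 1.330% × 2000 = 26.60 t
  Na2O: 0.7502% × 2000 = 15.00 t
Checking each oxide sum per the reported batch figures, relative to the basis at hand (sums match the target masses given rounding of the digits):
  PbO: 276.9·0.9990 = 276.6 t (target 276.6 t)
  SiO2: 132.8·0.6774 + 1287·0.9950 = 1371 t (target 1370 t)
  MgO: 285.3·0.4828 = 137.7 t (target 137.7 t)
  Al2O3: 219.5·0.6542 + 132.8·0.1968 + 1287·0.003000 = 173.6 t (target 173.6 t)
  B2O3: 46.84·0.5679 = 26.60 t (target 26.60 t)
  Na2O: 132.8·0.1130 = 15.01 t (target 15.00 t)
Glass-mass sanity pass: total batch − LOI = 2000 t (the Σ of target masses is 2000 t; versus the stated basis of 2000 t — differing by rounding only).
Whole-batch sum: Σ batch = 2248 t; ignition loss, Σ(batch × LOI) = 248.3 t; yield, glass over the total, = 88.96%.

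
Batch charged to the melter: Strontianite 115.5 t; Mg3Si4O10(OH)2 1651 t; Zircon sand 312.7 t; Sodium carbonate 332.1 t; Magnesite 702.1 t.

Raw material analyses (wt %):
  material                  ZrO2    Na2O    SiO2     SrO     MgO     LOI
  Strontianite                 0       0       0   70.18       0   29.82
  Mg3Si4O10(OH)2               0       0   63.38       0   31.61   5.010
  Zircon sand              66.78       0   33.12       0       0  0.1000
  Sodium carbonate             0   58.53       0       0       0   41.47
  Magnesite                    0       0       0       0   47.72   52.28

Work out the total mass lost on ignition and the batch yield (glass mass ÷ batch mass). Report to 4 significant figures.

LOI loss = 622.2 t; glass = 2491 t; yield = 80.01%

Mid-chain values appear (rounded to 4 significant digits) alongside each step. The working math holds full float precision through every step. Each reported figure is rounded exactly once; the derived quantities, which include ignition loss, totals, the five compositions, net glass mass, yield, are computed in exact precision, as quoted within either problem or answer, from the batch weights on 2491 t of glass.
Loss on ignition, line by line:
  Strontianite: 115.5 × 0.2982 = 34.44 t
  Mg3Si4O10(OH)2: 1651 × 0.05010 = 82.72 t
  Zircon sand: 312.7 × 0.001000 = 0.3127 t
  Sodium carbonate: 332.1 × 0.4147 = 137.7 t
  Magnesite: 702.1 × 0.5228 = 367.1 t
Total LOI = 622.2 t
Glass = batch − LOI = 3113 − 622.2 = 2491 t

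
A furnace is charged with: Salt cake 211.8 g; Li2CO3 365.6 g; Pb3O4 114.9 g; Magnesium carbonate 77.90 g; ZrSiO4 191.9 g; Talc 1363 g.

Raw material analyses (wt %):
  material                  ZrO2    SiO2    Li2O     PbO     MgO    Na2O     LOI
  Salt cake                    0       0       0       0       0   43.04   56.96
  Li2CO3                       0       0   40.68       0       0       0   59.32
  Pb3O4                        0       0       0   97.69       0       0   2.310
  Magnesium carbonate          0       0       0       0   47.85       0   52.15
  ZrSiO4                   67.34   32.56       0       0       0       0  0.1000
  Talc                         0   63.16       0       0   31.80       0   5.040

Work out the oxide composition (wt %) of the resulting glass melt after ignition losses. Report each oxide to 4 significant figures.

Glass mass = 1875 g (batch 2325 − LOI 449.7).
Composition: ZrO2 6.890%, SiO2 49.23%, Li2O 7.930%, PbO 5.985%, MgO 25.10%, Na2O 4.861%

Intermediates are printed rounded to four significant digits when written out. Every computation carries full precision from start to finish — every reported result takes exactly one rounding — derived quantities are re-derived at full precision (totals, glass mass, the six compositions, ignition loss, the yield) from the weighed amounts per 1875 g of glass as set out in question or answer.
What the batch supplies per oxide:
  ZrO2: 191.9·0.6734 = 129.2 g
  SiO2: 191.9·0.3256 + 1363·0.6316 = 923.4 g
  Li2O: 365.6·0.4068 = 148.7 g
  PbO: 114.9·0.9769 = 112.2 g
  MgO: 77.90·0.4785 + 1363·0.3180 = 470.7 g
  Na2O: 211.8·0.4304 = 91.16 g
LOI: 211.8·0.5696 + 365.6·0.5932 + 114.9·0.02310 + 77.90·0.5215 + 191.9·0.001000 + 1363·0.05040 = 449.7 g
Resulting glass, batch − LOI: 2325 − 449.7 = 1875 g (matching Σ of the oxides)
each oxide over glass, ×100, is wt %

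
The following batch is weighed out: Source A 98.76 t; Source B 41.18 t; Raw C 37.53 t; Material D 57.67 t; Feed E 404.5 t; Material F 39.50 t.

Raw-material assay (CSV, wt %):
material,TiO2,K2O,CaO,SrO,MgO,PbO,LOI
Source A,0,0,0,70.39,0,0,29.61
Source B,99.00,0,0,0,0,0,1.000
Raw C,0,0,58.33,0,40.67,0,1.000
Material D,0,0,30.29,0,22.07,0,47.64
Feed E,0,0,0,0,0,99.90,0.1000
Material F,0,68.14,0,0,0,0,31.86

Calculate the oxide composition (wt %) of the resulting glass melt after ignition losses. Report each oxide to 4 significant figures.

The intermediate values are shown rounded off to 4 significant figures on the page; every computation runs at full precision through every step. Each reported value sees exactly one rounding; the derived quantities are rebuilt starting from the weights on 608.6 t of glass at full float precision (net glass mass, yield, ignition loss, six oxide percentages, the totals), as quoted within the problem or the answer.
Oxide masses out of the charge:
  TiO2: 41.18·0.9900 = 40.77 t
  K2O: 39.50·0.6814 = 26.92 t
  CaO: 37.53·0.5833 + 57.67·0.3029 = 39.36 t
  SrO: 98.76·0.7039 = 69.52 t
  MgO: 37.53·0.4067 + 57.67·0.2207 = 27.99 t
  PbO: 404.5·0.9990 = 404.1 t
LOI: 98.76·0.2961 + 41.18·0.01000 + 37.53·0.01000 + 57.67·0.4764 + 404.5·0.001000 + 39.50·0.3186 = 70.49 t
The glass mass, total less LOI, = 679.1 − 70.49 = 608.6 t (matching Σ of the oxides)
percent share: oxide ÷ glass, ×100

Glass mass = 608.6 t (batch 679.1 − LOI 70.49).
Composition: TiO2 6.698%, K2O 4.422%, CaO 6.467%, SrO 11.42%, MgO 4.599%, PbO 66.39%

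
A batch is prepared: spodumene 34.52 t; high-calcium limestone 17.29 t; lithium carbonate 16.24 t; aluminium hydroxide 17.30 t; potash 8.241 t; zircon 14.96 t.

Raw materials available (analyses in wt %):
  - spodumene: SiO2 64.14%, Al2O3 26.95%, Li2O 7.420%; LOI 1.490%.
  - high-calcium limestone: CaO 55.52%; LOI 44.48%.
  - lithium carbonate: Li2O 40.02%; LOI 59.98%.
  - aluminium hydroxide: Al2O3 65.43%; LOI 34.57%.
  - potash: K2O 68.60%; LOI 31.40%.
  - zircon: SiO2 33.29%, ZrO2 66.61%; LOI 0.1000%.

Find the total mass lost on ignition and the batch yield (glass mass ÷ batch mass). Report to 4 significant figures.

LOI loss = 26.53 t; glass = 82.02 t; yield = 75.56%

Every computation maintains full float precision in all steps. Mid-chain values appear, rounded to 4 significant digits, in the working. A single rounding finalizes every reported number; all derived quantities (LOI, yield, six oxide percentages, totals, glass mass) are recomputed from the weighed amounts on 82.02 t of glass in full precision, as given in the problem or the answer.
Per-material ignition loss:
  spodumene: 34.52 × 0.01490 = 0.5143 t
  high-calcium limestone: 17.29 × 0.4448 = 7.691 t
  lithium carbonate: 16.24 × 0.5998 = 9.741 t
  aluminium hydroxide: 17.30 × 0.3457 = 5.981 t
  potash: 8.241 × 0.3140 = 2.588 t
  zircon: 14.96 × 0.001000 = 0.01496 t
Total LOI = 26.53 t
Glass = batch − LOI = 108.6 − 26.53 = 82.02 t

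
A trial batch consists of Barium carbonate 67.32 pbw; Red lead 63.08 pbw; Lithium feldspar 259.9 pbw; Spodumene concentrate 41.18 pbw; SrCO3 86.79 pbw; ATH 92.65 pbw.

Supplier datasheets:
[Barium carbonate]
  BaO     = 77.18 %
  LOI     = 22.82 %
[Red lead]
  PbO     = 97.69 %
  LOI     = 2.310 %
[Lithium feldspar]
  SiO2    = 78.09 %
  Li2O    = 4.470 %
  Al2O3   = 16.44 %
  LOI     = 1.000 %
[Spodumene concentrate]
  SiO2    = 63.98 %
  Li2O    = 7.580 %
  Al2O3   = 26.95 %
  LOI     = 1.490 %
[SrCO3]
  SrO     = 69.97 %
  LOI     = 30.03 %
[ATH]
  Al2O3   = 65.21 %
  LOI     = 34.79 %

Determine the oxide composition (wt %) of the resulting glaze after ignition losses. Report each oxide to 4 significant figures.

All internal work maintains full float precision in every operation; working values appear with 4-significant-figure rounding within the worked lines; each reported value is rounded once only. Derived quantities are computed from the weighed amounts at 532.6 pbw of glass in exact precision (ignition loss, glass mass, six oxide percentages, yield, the totals), exactly as shown in problem or answer.
What the batch supplies per oxide:
  SiO2: 259.9·0.7809 + 41.18·0.6398 = 229.3 pbw
  Li2O: 259.9·0.04470 + 41.18·0.07580 = 14.74 pbw
  PbO: 63.08·0.9769 = 61.62 pbw
  Al2O3: 259.9·0.1644 + 41.18·0.2695 + 92.65·0.6521 = 114.2 pbw
  BaO: 67.32·0.7718 = 51.96 pbw
  SrO: 86.79·0.6997 = 60.73 pbw
LOI: 67.32·0.2282 + 63.08·0.02310 + 259.9·0.01000 + 41.18·0.01490 + 86.79·0.3003 + 92.65·0.3479 = 78.33 pbw
The glass mass, total less LOI, = 610.9 − 78.33 = 532.6 pbw (= the summed oxide contributions)
oxide / glass × 100 gives the wt %

Glass mass = 532.6 pbw (batch 610.9 − LOI 78.33).
Composition: SiO2 43.05%, Li2O 2.767%, PbO 11.57%, Al2O3 21.45%, BaO 9.756%, SrO 11.40%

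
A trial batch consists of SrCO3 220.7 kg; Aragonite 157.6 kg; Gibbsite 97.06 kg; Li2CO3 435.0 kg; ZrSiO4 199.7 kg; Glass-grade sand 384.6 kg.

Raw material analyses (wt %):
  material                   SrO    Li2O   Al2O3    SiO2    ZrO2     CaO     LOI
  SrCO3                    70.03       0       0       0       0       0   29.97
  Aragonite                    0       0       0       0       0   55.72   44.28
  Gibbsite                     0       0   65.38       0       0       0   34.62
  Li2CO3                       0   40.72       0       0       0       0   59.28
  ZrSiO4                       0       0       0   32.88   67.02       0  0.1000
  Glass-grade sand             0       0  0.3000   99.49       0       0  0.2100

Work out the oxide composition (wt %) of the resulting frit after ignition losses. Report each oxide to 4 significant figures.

Glass mass = 1066 kg (batch 1495 − LOI 428.4).
Composition: SrO 14.50%, Li2O 16.61%, Al2O3 6.060%, SiO2 42.04%, ZrO2 12.55%, CaO 8.236%

Working values are shown (rounded to four significant digits) within the worked lines — the working math carries full float precision in all steps; each reported number takes a single rounding. All derived quantities are rebuilt from the batch weights for 1066 kg of glass at full float precision (six oxide percentages, the totals, LOI, net glass mass, the yield) as quoted within question or answer.
Oxide-by-oxide delivered mass:
  SrO: 220.7·0.7003 = 154.6 kg
  Li2O: 435.0·0.4072 = 177.1 kg
  Al2O3: 97.06·0.6538 + 384.6·0.003000 = 64.61 kg
  SiO2: 199.7·0.3288 + 384.6·0.9949 = 448.3 kg
  ZrO2: 199.7·0.6702 = 133.8 kg
  CaO: 157.6·0.5572 = 87.81 kg
LOI: 220.7·0.2997 + 157.6·0.4428 + 97.06·0.3462 + 435.0·0.5928 + 199.7·0.001000 + 384.6·0.002100 = 428.4 kg
The glass mass, total less LOI, = 1495 − 428.4 = 1066 kg (= the summed oxide contributions)
each oxide over glass, ×100, is wt %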